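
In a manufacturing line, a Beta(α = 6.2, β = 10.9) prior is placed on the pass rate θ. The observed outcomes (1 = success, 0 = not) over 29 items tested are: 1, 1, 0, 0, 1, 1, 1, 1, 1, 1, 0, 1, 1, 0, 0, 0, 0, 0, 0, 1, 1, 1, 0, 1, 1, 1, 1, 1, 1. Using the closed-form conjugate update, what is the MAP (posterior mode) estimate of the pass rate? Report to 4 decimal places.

The Beta prior is conjugate to a Binomial/Bernoulli likelihood; the update adds successes to α and failures to β.
Posterior: Beta(α+k, β+n−k) = Beta(6.2+19, 10.9+10) = Beta(25.2, 20.9).
Mode of Beta(a,b) for a,b>1 is (a−1)/(a+b−2) = 24.2/44.1 = 0.5488.

0.5488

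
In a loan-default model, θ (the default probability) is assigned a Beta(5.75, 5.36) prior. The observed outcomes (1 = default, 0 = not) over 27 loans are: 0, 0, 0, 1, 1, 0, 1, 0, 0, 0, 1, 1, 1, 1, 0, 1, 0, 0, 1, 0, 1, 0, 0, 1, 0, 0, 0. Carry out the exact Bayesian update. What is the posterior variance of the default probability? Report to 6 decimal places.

0.006299

The Beta prior is conjugate to a Binomial/Bernoulli likelihood; the update adds successes to α and failures to β.
Posterior: Beta(α+k, β+n−k) = Beta(5.75+11, 5.36+16) = Beta(16.75, 21.36).
Var = αβ/((α+β)²(α+β+1)) = 16.75·21.36/(38.11²·39.11) = 0.006299.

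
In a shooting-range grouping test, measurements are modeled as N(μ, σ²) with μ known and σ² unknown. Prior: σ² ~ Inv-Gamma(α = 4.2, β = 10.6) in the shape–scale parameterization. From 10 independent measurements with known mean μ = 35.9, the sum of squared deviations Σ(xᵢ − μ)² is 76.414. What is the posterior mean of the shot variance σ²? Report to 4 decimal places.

5.9521

With known mean μ and an Inverse-Gamma(α, β) prior on σ², the Normal likelihood is conjugate: posterior is Inv-Gamma(α + n/2, β + Σ(xᵢ−μ)²/2).
Posterior: Inv-Gamma(4.2 + 10/2, 10.6 + 76.414/2) = Inv-Gamma(9.20, 48.8070).
E[σ²|data] = β/(α−1) = 48.8070/8.20 = 5.9521.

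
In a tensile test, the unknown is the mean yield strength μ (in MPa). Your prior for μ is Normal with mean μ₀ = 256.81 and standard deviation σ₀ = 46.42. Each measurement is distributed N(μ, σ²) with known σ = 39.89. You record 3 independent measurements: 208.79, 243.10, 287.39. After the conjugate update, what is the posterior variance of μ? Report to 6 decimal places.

425.634818

For Normal data with known variance σ², a Normal(μ₀, σ₀²) prior on μ is conjugate. Posterior precision = 1/σ₀² + n/σ²; posterior mean is the precision-weighted average of μ₀ and x̄.
σ₀² = 46.42² = 2154.8164, σ² = 39.89² = 1591.2121; σ² + n·σ₀² = 1591.2121 + 3·2154.8164 = 8055.6613.
Posterior precision = 1/σ₀² + n/σ² = 1/2154.8164 + 3/1591.2121 = (σ² + n·σ₀²)/(σ₀²σ²) = 8055.6613/(2154.8164·1591.2121); posterior variance σₙ² = σ₀²σ²/(σ² + n·σ₀²) = 2154.8164·1591.2121/8055.6613 = 425.634818.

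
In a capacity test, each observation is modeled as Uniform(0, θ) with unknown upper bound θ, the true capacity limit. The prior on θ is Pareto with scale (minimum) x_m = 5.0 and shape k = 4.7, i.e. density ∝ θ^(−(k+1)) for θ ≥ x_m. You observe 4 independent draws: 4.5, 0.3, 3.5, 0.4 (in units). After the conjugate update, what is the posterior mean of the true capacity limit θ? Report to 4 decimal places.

5.6494

A Pareto(scale x_m, shape k) prior on the upper bound θ of Uniform(0, θ) is conjugate: posterior is Pareto(max(x_m, max xᵢ), k + n).
Sample maximum = 4.5; prior scale x_m = 5.0 → posterior scale = max = 5.0.
Posterior shape = 4.7 + 4 = 8.7.
E[θ|data] = k·x_m/(k−1) = 8.7·5.0/7.7 = 5.6494.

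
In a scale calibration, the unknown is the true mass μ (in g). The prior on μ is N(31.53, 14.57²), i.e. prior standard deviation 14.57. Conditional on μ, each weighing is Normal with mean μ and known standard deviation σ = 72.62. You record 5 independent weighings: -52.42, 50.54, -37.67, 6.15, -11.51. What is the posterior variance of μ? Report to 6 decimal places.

176.717223

For Normal data with known variance σ², a Normal(μ₀, σ₀²) prior on μ is conjugate. Posterior precision = 1/σ₀² + n/σ²; posterior mean is the precision-weighted average of μ₀ and x̄.
σ₀² = 14.57² = 212.2849, σ² = 72.62² = 5273.6644; σ² + n·σ₀² = 5273.6644 + 5·212.2849 = 6335.0889.
Posterior precision = 1/σ₀² + n/σ² = 1/212.2849 + 5/5273.6644 = (σ² + n·σ₀²)/(σ₀²σ²) = 6335.0889/(212.2849·5273.6644); posterior variance σₙ² = σ₀²σ²/(σ² + n·σ₀²) = 212.2849·5273.6644/6335.0889 = 176.717223.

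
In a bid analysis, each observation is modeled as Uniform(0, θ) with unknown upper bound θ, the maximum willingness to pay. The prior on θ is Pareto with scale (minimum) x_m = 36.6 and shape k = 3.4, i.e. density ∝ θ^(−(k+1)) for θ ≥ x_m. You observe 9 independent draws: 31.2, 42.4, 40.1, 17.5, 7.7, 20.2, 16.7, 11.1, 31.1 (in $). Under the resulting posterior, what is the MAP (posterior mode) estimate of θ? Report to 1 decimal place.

A Pareto(scale x_m, shape k) prior on the upper bound θ of Uniform(0, θ) is conjugate: posterior is Pareto(max(x_m, max xᵢ), k + n).
Sample maximum = 42.4; prior scale x_m = 36.6 → posterior scale = max = 42.4.
Posterior shape = 3.4 + 9 = 12.4.
The Pareto density is decreasing on [x_m, ∞), so the mode is x_m = 42.4.

42.4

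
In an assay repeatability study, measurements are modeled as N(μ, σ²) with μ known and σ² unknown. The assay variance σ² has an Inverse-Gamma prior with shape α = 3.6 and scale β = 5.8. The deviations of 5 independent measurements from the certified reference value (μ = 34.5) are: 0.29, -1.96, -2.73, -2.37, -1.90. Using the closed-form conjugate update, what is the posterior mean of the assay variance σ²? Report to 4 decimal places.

3.1574

With known mean μ and an Inverse-Gamma(α, β) prior on σ², the Normal likelihood is conjugate: posterior is Inv-Gamma(α + n/2, β + Σ(xᵢ−μ)²/2).
Σ(xᵢ−μ)² = (0.29)² + (-1.96)² + (-2.73)² + (-2.37)² + (-1.90)² = 20.6055.
Posterior: Inv-Gamma(3.6 + 5/2, 5.8 + 20.6055/2) = Inv-Gamma(6.10, 16.10275).
E[σ²|data] = β/(α−1) = 16.10275/5.10 = 3.1574.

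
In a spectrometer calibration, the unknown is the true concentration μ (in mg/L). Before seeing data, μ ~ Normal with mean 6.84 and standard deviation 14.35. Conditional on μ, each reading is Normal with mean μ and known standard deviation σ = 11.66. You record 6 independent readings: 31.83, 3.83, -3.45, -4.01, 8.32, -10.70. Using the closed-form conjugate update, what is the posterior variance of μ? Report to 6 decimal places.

20.413058

For Normal data with known variance σ², a Normal(μ₀, σ₀²) prior on μ is conjugate. Posterior precision = 1/σ₀² + n/σ²; posterior mean is the precision-weighted average of μ₀ and x̄.
σ₀² = 14.35² = 205.9225, σ² = 11.66² = 135.9556; σ² + n·σ₀² = 135.9556 + 6·205.9225 = 1371.4906.
Posterior precision = 1/σ₀² + n/σ² = 1/205.9225 + 6/135.9556 = (σ² + n·σ₀²)/(σ₀²σ²) = 1371.4906/(205.9225·135.9556); posterior variance σₙ² = σ₀²σ²/(σ² + n·σ₀²) = 205.9225·135.9556/1371.4906 = 20.413058.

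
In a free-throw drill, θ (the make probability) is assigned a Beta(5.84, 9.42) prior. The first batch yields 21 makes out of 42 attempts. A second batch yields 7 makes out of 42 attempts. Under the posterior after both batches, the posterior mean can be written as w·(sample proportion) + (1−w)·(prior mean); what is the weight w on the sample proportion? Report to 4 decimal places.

0.8463

The Beta prior is conjugate to a Binomial/Bernoulli likelihood; the update adds successes to α and failures to β.
Total number of attempts: n = 42 + 42 = 84.
Posterior mean = (α₀+k)/(α₀+β₀+n) = [n/(α₀+β₀+n)]·(k/n) + [(α₀+β₀)/(α₀+β₀+n)]·α₀/(α₀+β₀), so only n and the prior enter the weight.
The weight on the data is w = n/(α₀+β₀+n) = 84/(5.84+9.42+84) = 84/99.26 = 0.8463.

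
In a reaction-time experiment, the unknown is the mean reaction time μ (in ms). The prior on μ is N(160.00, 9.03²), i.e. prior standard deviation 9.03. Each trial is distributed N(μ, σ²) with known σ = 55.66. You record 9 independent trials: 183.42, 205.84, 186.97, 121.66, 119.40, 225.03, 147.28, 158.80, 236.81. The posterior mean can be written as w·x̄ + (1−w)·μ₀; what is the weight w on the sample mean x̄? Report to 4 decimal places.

0.1915

For Normal data with known variance σ², a Normal(μ₀, σ₀²) prior on μ is conjugate. Posterior precision = 1/σ₀² + n/σ²; posterior mean is the precision-weighted average of μ₀ and x̄.
σ₀² = 9.03² = 81.5409, σ² = 55.66² = 3098.0356. Prior precision 1/σ₀² = 1/81.5409; data precision n/σ² = 9/3098.0356.
w = (n/σ²)/(1/σ₀² + n/σ²) = n·σ₀²/(σ² + n·σ₀²) = 9·81.5409/(3098.0356 + 9·81.5409) = 733.8681/3831.9037 = 0.1915.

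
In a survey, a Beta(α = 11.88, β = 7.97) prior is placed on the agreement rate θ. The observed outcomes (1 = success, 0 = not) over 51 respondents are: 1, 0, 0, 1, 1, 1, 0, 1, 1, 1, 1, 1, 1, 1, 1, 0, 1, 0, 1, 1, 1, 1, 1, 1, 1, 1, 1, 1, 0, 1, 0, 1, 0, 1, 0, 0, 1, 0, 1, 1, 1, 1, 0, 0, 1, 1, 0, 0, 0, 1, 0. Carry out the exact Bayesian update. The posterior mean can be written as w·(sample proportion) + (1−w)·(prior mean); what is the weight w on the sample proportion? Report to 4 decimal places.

The Beta prior is conjugate to a Binomial/Bernoulli likelihood; the update adds successes to α and failures to β.
Posterior mean = (α₀+k)/(α₀+β₀+n) = [n/(α₀+β₀+n)]·(k/n) + [(α₀+β₀)/(α₀+β₀+n)]·α₀/(α₀+β₀), so only n and the prior enter the weight.
The weight on the data is w = n/(α₀+β₀+n) = 51/(11.88+7.97+51) = 51/70.85 = 0.7198.

0.7198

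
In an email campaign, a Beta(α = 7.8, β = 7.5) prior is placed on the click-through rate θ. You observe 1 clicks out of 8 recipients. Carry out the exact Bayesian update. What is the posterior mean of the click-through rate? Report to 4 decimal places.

0.3777

The Beta prior is conjugate to a Binomial/Bernoulli likelihood; the update adds successes to α and failures to β.
Posterior: Beta(α+k, β+n−k) = Beta(7.8+1, 7.5+7) = Beta(8.8, 14.5).
Posterior mean = α/(α+β) = 8.8/23.3 = 0.3777.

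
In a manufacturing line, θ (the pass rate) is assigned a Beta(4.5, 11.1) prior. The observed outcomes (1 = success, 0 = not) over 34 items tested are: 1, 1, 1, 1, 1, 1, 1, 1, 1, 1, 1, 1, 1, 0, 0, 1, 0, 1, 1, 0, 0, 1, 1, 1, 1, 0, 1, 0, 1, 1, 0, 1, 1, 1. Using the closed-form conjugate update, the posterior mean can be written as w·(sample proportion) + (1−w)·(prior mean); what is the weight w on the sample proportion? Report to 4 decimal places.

The Beta prior is conjugate to a Binomial/Bernoulli likelihood; the update adds successes to α and failures to β.
Posterior mean = (α₀+k)/(α₀+β₀+n) = [n/(α₀+β₀+n)]·(k/n) + [(α₀+β₀)/(α₀+β₀+n)]·α₀/(α₀+β₀), so only n and the prior enter the weight.
The weight on the data is w = n/(α₀+β₀+n) = 34/(4.5+11.1+34) = 34/49.6 = 0.6855.

0.6855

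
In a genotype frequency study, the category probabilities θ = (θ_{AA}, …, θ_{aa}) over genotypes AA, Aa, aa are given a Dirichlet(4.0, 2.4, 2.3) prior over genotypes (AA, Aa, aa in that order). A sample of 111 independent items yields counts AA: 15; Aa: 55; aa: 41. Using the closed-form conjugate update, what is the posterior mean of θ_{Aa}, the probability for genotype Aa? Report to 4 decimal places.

The Dirichlet prior is conjugate to the Multinomial likelihood: each posterior αⱼ = prior αⱼ + observed count nⱼ.
Posterior concentration: (19.0, 57.4, 43.3), total = 119.7.
E[θ_{Aa}|data] = α_{Aa}/Σα = 57.4/119.7 = 0.4795.

0.4795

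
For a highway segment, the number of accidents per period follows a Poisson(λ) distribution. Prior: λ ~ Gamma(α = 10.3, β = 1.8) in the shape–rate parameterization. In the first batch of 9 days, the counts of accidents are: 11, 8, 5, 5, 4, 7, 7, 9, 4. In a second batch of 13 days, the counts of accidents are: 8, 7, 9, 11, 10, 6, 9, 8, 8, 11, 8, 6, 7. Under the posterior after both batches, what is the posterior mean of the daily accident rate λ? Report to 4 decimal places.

7.4916

With a Gamma(shape α, rate β) prior, the Poisson likelihood is conjugate: the posterior is Gamma(α + ΣXᵢ, β + n).
Batch 1: sum of counts S = 60 over n = 9 days.
After batch 1: Gamma(α+S, β+n) = Gamma(10.3+60, 1.8+9) = Gamma(70.3, 10.8).
Batch 2: sum of counts S = 108 over n = 13 days.
After batch 2: Gamma(α+S, β+n) = Gamma(70.3+108, 10.8+13) = Gamma(178.3, 23.8).
Posterior mean = α/β = 178.3/23.8 = 7.4916.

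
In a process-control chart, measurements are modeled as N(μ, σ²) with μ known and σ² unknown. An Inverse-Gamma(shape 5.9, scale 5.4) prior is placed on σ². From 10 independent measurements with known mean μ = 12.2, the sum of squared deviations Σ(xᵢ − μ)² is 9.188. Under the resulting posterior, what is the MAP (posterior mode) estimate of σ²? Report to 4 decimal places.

0.8398

With known mean μ and an Inverse-Gamma(α, β) prior on σ², the Normal likelihood is conjugate: posterior is Inv-Gamma(α + n/2, β + Σ(xᵢ−μ)²/2).
Posterior: Inv-Gamma(5.9 + 10/2, 5.4 + 9.188/2) = Inv-Gamma(10.90, 9.9940).
Mode = β/(α+1) = 9.9940/11.90 = 0.8398.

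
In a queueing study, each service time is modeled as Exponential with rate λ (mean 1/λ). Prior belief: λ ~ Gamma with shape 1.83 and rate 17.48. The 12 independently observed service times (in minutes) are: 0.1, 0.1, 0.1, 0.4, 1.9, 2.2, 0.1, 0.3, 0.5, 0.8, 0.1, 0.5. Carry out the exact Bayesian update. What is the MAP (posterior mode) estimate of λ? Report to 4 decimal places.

With a Gamma(shape α, rate β) prior on the exponential rate λ, the posterior after n observations with total T = Σxᵢ is Gamma(α+n, β+T).
Sum of observations T = 7.1 minutes; n = 12.
Posterior: Gamma(1.83+12, 17.48+7.1) = Gamma(13.83, 24.58).
Mode = (α−1)/β = 0.5220.

0.5220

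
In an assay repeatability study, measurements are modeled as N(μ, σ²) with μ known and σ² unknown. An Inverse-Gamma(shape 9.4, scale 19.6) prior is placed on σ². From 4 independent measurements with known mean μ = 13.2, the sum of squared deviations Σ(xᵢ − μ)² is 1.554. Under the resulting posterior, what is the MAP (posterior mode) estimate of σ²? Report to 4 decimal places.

With known mean μ and an Inverse-Gamma(α, β) prior on σ², the Normal likelihood is conjugate: posterior is Inv-Gamma(α + n/2, β + Σ(xᵢ−μ)²/2).
Posterior: Inv-Gamma(9.4 + 4/2, 19.6 + 1.554/2) = Inv-Gamma(11.40, 20.3770).
Mode = β/(α+1) = 20.3770/12.40 = 1.6433.

1.6433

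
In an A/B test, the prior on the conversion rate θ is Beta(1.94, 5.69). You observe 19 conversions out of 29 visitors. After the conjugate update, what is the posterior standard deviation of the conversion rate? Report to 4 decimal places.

The Beta prior is conjugate to a Binomial/Bernoulli likelihood; the update adds successes to α and failures to β.
Posterior: Beta(α+k, β+n−k) = Beta(1.94+19, 5.69+10) = Beta(20.94, 15.69).
Var = αβ/((α+β)²(α+β+1)) = 20.94·15.69/(36.63²·37.63) = 0.00650716; SD = √0.00650716 = 0.0807.

0.0807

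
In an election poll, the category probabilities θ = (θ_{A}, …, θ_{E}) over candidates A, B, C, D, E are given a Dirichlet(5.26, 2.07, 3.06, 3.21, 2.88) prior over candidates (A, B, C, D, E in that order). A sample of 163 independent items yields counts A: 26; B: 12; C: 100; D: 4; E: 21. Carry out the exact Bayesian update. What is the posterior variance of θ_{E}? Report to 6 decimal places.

The Dirichlet prior is conjugate to the Multinomial likelihood: each posterior αⱼ = prior αⱼ + observed count nⱼ.
Posterior concentration: (31.26, 14.07, 103.06, 7.21, 23.88), total = 179.48.
Var[θ_j] = α_j(Σα−α_j)/((Σα)²(Σα+1)) = 23.88·155.60/(179.48²·180.48) = 0.000639.

0.000639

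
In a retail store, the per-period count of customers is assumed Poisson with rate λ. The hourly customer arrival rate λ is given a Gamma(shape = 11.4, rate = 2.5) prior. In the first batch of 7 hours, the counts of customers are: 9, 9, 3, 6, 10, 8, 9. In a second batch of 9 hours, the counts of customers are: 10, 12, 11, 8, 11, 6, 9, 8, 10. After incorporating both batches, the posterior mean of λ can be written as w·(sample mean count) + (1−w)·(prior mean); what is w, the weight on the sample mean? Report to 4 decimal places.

With a Gamma(shape α, rate β) prior, the Poisson likelihood is conjugate: the posterior is Gamma(α + ΣXᵢ, β + n).
Total number of hours: n = 7 + 9 = 16.
Posterior mean = (α₀+S)/(β₀+n) = [n/(β₀+n)]·(S/n) + [β₀/(β₀+n)]·(α₀/β₀), so only n and β₀ enter the weight.
Weight on data w = n/(β₀+n) = 16/(2.5+16) = 16/18.5 = 0.8649.

0.8649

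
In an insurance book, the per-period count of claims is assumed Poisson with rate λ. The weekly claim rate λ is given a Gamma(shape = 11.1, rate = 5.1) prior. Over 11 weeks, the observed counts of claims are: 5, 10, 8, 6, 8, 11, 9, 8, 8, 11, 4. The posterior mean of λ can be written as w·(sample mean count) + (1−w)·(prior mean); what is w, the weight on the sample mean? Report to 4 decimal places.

With a Gamma(shape α, rate β) prior, the Poisson likelihood is conjugate: the posterior is Gamma(α + ΣXᵢ, β + n).
Posterior mean = (α₀+S)/(β₀+n) = [n/(β₀+n)]·(S/n) + [β₀/(β₀+n)]·(α₀/β₀), so only n and β₀ enter the weight.
Weight on data w = n/(β₀+n) = 11/(5.1+11) = 11/16.1 = 0.6832.

0.6832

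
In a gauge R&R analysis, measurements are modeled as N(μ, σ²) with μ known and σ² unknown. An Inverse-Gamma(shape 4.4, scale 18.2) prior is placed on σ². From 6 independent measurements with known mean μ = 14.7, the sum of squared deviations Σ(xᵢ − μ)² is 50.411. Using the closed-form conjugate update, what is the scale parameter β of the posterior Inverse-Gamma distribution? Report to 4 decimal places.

With known mean μ and an Inverse-Gamma(α, β) prior on σ², the Normal likelihood is conjugate: posterior is Inv-Gamma(α + n/2, β + Σ(xᵢ−μ)²/2).
Posterior: Inv-Gamma(4.4 + 6/2, 18.2 + 50.411/2) = Inv-Gamma(7.40, 43.4055).
Posterior β = 43.4055.

43.4055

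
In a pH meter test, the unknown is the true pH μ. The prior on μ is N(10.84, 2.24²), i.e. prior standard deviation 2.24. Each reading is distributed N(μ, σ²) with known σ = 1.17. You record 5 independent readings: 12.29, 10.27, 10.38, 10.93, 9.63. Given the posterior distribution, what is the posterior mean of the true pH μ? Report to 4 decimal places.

10.7072

For Normal data with known variance σ², a Normal(μ₀, σ₀²) prior on μ is conjugate. Posterior precision = 1/σ₀² + n/σ²; posterior mean is the precision-weighted average of μ₀ and x̄.
Σxᵢ = 12.29 + 10.27 + 10.38 + 10.93 + 9.63 = 53.5, so n·x̄ = 53.5.
σ₀² = 2.24² = 5.0176, σ² = 1.17² = 1.3689; σ² + n·σ₀² = 1.3689 + 5·5.0176 = 26.4569.
Posterior mean = (μ₀/σ₀² + n·x̄/σ²)/(1/σ₀² + n/σ²) = (σ²·μ₀ + σ₀²·n·x̄)/(σ² + n·σ₀²) = (1.3689·10.84 + 5.0176·53.5)/26.4569 = 283.280476/26.4569 = 10.7072.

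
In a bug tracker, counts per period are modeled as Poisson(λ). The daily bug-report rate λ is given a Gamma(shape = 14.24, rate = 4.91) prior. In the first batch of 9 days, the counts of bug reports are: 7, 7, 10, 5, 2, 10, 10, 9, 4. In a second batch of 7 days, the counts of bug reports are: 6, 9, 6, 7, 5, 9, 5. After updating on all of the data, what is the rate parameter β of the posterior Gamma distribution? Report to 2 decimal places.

With a Gamma(shape α, rate β) prior, the Poisson likelihood is conjugate: the posterior is Gamma(α + ΣXᵢ, β + n).
Batch 1: sum of counts S = 64 over n = 9 days.
After batch 1: Gamma(α+S, β+n) = Gamma(14.24+64, 4.91+9) = Gamma(78.24, 13.91).
Batch 2: sum of counts S = 47 over n = 7 days.
After batch 2: Gamma(α+S, β+n) = Gamma(78.24+47, 13.91+7) = Gamma(125.24, 20.91).
Posterior β = 20.91.

20.91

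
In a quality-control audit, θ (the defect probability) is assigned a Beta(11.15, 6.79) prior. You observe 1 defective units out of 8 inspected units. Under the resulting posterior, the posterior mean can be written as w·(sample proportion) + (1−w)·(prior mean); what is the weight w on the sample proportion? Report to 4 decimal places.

The Beta prior is conjugate to a Binomial/Bernoulli likelihood; the update adds successes to α and failures to β.
Posterior mean = (α₀+k)/(α₀+β₀+n) = [n/(α₀+β₀+n)]·(k/n) + [(α₀+β₀)/(α₀+β₀+n)]·α₀/(α₀+β₀), so only n and the prior enter the weight.
The weight on the data is w = n/(α₀+β₀+n) = 8/(11.15+6.79+8) = 8/25.94 = 0.3084.

0.3084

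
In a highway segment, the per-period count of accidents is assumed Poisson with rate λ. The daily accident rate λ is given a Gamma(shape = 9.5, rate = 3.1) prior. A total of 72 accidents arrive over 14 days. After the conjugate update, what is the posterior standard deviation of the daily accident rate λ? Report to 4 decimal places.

0.5279

With a Gamma(shape α, rate β) prior, the Poisson likelihood is conjugate: the posterior is Gamma(α + ΣXᵢ, β + n).
Posterior: Gamma(α+S, β+n) = Gamma(9.5+72, 3.1+14) = Gamma(81.5, 17.1).
SD = √α/β = √81.5/17.1 = 0.5279.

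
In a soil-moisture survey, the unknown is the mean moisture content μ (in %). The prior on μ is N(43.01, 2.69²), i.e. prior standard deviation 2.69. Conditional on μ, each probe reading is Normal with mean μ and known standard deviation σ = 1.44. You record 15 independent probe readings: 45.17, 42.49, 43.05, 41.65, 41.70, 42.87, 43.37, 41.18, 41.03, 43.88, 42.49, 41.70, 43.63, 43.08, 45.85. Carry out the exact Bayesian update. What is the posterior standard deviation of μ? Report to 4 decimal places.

0.3683

For Normal data with known variance σ², a Normal(μ₀, σ₀²) prior on μ is conjugate. Posterior precision = 1/σ₀² + n/σ²; posterior mean is the precision-weighted average of μ₀ and x̄.
σ₀² = 2.69² = 7.2361, σ² = 1.44² = 2.0736; σ² + n·σ₀² = 2.0736 + 15·7.2361 = 110.6151.
Posterior precision = 1/σ₀² + n/σ² = 1/7.2361 + 15/2.0736 = (σ² + n·σ₀²)/(σ₀²σ²) = 110.6151/(7.2361·2.0736); posterior variance σₙ² = σ₀²σ²/(σ² + n·σ₀²) = 7.2361·2.0736/110.6151 = 0.135649.
Posterior SD = √σₙ² = √(7.2361·2.0736/110.6151) = 0.3683.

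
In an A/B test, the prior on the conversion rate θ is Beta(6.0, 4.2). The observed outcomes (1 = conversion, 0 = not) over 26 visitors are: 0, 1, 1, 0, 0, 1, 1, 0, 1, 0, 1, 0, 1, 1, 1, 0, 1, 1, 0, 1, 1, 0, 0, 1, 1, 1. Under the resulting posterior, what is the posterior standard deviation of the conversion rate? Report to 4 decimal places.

0.0801

The Beta prior is conjugate to a Binomial/Bernoulli likelihood; the update adds successes to α and failures to β.
Posterior: Beta(α+k, β+n−k) = Beta(6.0+16, 4.2+10) = Beta(22.0, 14.2).
Var = αβ/((α+β)²(α+β+1)) = 22.0·14.2/(36.2²·37.2) = 0.00640842; SD = √0.00640842 = 0.0801.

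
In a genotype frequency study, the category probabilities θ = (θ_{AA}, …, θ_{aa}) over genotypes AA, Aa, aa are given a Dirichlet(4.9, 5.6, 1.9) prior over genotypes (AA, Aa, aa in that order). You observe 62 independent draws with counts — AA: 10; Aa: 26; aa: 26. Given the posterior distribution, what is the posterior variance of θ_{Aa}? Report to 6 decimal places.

The Dirichlet prior is conjugate to the Multinomial likelihood: each posterior αⱼ = prior αⱼ + observed count nⱼ.
Posterior concentration: (14.9, 31.6, 27.9), total = 74.4.
Var[θ_j] = α_j(Σα−α_j)/((Σα)²(Σα+1)) = 31.6·42.8/(74.4²·75.4) = 0.003241.

0.003241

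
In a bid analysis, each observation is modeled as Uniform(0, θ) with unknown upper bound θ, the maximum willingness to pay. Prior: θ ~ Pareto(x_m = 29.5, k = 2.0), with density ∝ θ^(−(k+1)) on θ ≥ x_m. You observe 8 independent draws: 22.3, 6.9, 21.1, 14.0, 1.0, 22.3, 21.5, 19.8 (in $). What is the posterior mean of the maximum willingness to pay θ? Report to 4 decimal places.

A Pareto(scale x_m, shape k) prior on the upper bound θ of Uniform(0, θ) is conjugate: posterior is Pareto(max(x_m, max xᵢ), k + n).
Sample maximum = 22.3; prior scale x_m = 29.5 → posterior scale = max = 29.5.
Posterior shape = 2.0 + 8 = 10.0.
E[θ|data] = k·x_m/(k−1) = 10.0·29.5/9.0 = 32.7778.

32.7778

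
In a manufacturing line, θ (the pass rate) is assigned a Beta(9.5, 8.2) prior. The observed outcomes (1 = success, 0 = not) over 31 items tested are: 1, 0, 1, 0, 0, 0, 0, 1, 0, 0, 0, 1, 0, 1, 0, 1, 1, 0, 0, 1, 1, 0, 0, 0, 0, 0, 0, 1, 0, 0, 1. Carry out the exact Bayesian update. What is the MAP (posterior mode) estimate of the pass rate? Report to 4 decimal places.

0.4176

The Beta prior is conjugate to a Binomial/Bernoulli likelihood; the update adds successes to α and failures to β.
Posterior: Beta(α+k, β+n−k) = Beta(9.5+11, 8.2+20) = Beta(20.5, 28.2).
Mode of Beta(a,b) for a,b>1 is (a−1)/(a+b−2) = 19.5/46.7 = 0.4176.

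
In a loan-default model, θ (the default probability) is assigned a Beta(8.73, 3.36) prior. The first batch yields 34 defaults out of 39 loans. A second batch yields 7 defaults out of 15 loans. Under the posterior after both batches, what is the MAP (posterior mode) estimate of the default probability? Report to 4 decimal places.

0.7603

The Beta prior is conjugate to a Binomial/Bernoulli likelihood; the update adds successes to α and failures to β.
After batch 1: Beta(8.73+34, 3.36+5) = Beta(42.73, 8.36).
After batch 2: Beta(42.73+7, 8.36+8) = Beta(49.73, 16.36).
Mode of Beta(a,b) for a,b>1 is (a−1)/(a+b−2) = 48.73/64.09 = 0.7603.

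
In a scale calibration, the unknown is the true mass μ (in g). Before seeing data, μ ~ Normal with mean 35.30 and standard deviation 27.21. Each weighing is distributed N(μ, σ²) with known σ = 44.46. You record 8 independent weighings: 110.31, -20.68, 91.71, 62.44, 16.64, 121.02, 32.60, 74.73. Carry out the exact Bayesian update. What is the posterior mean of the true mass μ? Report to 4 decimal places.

For Normal data with known variance σ², a Normal(μ₀, σ₀²) prior on μ is conjugate. Posterior precision = 1/σ₀² + n/σ²; posterior mean is the precision-weighted average of μ₀ and x̄.
Σxᵢ = 110.31 + (-20.68) + 91.71 + 62.44 + 16.64 + 121.02 + 32.60 + 74.73 = 488.77, so n·x̄ = 488.77.
σ₀² = 27.21² = 740.3841, σ² = 44.46² = 1976.6916; σ² + n·σ₀² = 1976.6916 + 8·740.3841 = 7899.7644.
Posterior mean = (μ₀/σ₀² + n·x̄/σ²)/(1/σ₀² + n/σ²) = (σ²·μ₀ + σ₀²·n·x̄)/(σ² + n·σ₀²) = (1976.6916·35.30 + 740.3841·488.77)/7899.7644 = 431654.750037/7899.7644 = 54.6415.

54.6415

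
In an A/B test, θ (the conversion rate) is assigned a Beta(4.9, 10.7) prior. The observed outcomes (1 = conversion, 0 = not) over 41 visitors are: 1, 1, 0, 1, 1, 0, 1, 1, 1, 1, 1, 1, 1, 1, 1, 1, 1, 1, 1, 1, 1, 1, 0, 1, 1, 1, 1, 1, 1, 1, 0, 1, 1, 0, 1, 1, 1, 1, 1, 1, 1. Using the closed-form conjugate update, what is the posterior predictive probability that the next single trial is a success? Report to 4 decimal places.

The Beta prior is conjugate to a Binomial/Bernoulli likelihood; the update adds successes to α and failures to β.
Posterior: Beta(α+k, β+n−k) = Beta(4.9+36, 10.7+5) = Beta(40.9, 15.7).
For a single future Bernoulli trial, P(success | data) = α/(α+β) = 0.7226.

0.7226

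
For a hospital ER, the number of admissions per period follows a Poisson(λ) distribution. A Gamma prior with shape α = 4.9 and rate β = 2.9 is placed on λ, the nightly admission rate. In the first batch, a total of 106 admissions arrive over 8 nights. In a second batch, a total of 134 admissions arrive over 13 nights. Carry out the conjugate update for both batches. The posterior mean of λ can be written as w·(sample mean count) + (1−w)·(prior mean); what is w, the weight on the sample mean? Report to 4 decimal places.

0.8787

With a Gamma(shape α, rate β) prior, the Poisson likelihood is conjugate: the posterior is Gamma(α + ΣXᵢ, β + n).
Total number of nights: n = 8 + 13 = 21.
Posterior mean = (α₀+S)/(β₀+n) = [n/(β₀+n)]·(S/n) + [β₀/(β₀+n)]·(α₀/β₀), so only n and β₀ enter the weight.
Weight on data w = n/(β₀+n) = 21/(2.9+21) = 21/23.9 = 0.8787.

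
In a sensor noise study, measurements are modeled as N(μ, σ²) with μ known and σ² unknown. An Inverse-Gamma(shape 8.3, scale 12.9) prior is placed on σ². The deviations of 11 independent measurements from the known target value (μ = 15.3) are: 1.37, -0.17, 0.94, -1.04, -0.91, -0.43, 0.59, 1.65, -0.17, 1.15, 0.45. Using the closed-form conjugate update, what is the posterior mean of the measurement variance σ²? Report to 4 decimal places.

With known mean μ and an Inverse-Gamma(α, β) prior on σ², the Normal likelihood is conjugate: posterior is Inv-Gamma(α + n/2, β + Σ(xᵢ−μ)²/2).
Σ(xᵢ−μ)² = (1.37)² + (-0.17)² + (0.94)² + (-1.04)² + (-0.91)² + (-0.43)² + (0.59)² + (1.65)² + (-0.17)² + (1.15)² + (0.45)² = 9.5085.
Posterior: Inv-Gamma(8.3 + 11/2, 12.9 + 9.5085/2) = Inv-Gamma(13.80, 17.65425).
E[σ²|data] = β/(α−1) = 17.65425/12.80 = 1.3792.

1.3792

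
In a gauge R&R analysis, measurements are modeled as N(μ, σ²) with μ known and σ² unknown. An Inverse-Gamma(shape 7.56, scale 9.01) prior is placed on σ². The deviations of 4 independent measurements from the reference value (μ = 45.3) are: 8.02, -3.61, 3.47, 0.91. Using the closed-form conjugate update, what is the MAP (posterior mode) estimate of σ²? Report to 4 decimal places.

With known mean μ and an Inverse-Gamma(α, β) prior on σ², the Normal likelihood is conjugate: posterior is Inv-Gamma(α + n/2, β + Σ(xᵢ−μ)²/2).
Σ(xᵢ−μ)² = (8.02)² + (-3.61)² + (3.47)² + (0.91)² = 90.2215.
Posterior: Inv-Gamma(7.56 + 4/2, 9.01 + 90.2215/2) = Inv-Gamma(9.56, 54.12075).
Mode = β/(α+1) = 54.12075/10.56 = 5.1251.

5.1251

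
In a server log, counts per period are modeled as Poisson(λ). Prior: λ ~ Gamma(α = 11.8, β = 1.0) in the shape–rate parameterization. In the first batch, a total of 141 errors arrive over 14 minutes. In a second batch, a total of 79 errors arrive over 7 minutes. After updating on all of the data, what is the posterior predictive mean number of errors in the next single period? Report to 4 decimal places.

With a Gamma(shape α, rate β) prior, the Poisson likelihood is conjugate: the posterior is Gamma(α + ΣXᵢ, β + n).
After batch 1: Gamma(α+S, β+n) = Gamma(11.8+141, 1.0+14) = Gamma(152.8, 15.0).
After batch 2: Gamma(α+S, β+n) = Gamma(152.8+79, 15.0+7) = Gamma(231.8, 22.0).
The predictive distribution for one future period is NegBinom with mean α/β = 10.5364.

10.5364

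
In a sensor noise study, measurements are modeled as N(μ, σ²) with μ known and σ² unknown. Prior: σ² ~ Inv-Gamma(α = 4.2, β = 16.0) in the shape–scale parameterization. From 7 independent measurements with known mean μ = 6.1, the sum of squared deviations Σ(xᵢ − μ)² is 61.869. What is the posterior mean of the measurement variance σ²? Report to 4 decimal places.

7.0051

With known mean μ and an Inverse-Gamma(α, β) prior on σ², the Normal likelihood is conjugate: posterior is Inv-Gamma(α + n/2, β + Σ(xᵢ−μ)²/2).
Posterior: Inv-Gamma(4.2 + 7/2, 16.0 + 61.869/2) = Inv-Gamma(7.70, 46.9345).
E[σ²|data] = β/(α−1) = 46.9345/6.70 = 7.0051.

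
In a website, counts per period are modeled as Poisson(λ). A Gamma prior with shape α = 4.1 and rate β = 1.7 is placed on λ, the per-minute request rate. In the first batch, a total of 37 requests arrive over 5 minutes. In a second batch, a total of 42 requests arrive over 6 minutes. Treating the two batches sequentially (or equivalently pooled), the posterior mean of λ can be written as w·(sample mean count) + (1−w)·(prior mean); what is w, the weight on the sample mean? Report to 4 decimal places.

With a Gamma(shape α, rate β) prior, the Poisson likelihood is conjugate: the posterior is Gamma(α + ΣXᵢ, β + n).
Total number of minutes: n = 5 + 6 = 11.
Posterior mean = (α₀+S)/(β₀+n) = [n/(β₀+n)]·(S/n) + [β₀/(β₀+n)]·(α₀/β₀), so only n and β₀ enter the weight.
Weight on data w = n/(β₀+n) = 11/(1.7+11) = 11/12.7 = 0.8661.

0.8661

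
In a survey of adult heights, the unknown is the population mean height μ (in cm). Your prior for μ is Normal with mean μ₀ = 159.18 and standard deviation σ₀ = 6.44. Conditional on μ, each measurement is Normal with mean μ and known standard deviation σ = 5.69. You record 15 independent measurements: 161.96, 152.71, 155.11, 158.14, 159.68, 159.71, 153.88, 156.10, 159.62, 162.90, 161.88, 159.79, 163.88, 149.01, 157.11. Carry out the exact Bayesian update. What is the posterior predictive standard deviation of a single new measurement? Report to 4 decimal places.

5.8675

For Normal data with known variance σ², a Normal(μ₀, σ₀²) prior on μ is conjugate. Posterior precision = 1/σ₀² + n/σ²; posterior mean is the precision-weighted average of μ₀ and x̄.
σ₀² = 6.44² = 41.4736, σ² = 5.69² = 32.3761; σ² + n·σ₀² = 32.3761 + 15·41.4736 = 654.4801.
Posterior precision = 1/σ₀² + n/σ² = 1/41.4736 + 15/32.3761 = (σ² + n·σ₀²)/(σ₀²σ²) = 654.4801/(41.4736·32.3761); posterior variance σₙ² = σ₀²σ²/(σ² + n·σ₀²) = 41.4736·32.3761/654.4801 = 2.051634.
Predictive variance for one new observation = σₙ² + σ² = 41.4736·32.3761/654.4801 + 32.3761 = σ²·(σ₀² + 654.4801)/654.4801 = 32.3761·695.9537/654.4801 = 34.427734; SD = √(32.3761·695.9537/654.4801) = 5.8675.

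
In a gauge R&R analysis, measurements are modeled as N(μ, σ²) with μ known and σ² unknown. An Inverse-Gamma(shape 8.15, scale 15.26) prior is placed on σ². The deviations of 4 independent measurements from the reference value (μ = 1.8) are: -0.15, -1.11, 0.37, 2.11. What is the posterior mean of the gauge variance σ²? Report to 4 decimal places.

With known mean μ and an Inverse-Gamma(α, β) prior on σ², the Normal likelihood is conjugate: posterior is Inv-Gamma(α + n/2, β + Σ(xᵢ−μ)²/2).
Σ(xᵢ−μ)² = (-0.15)² + (-1.11)² + (0.37)² + (2.11)² = 5.8436.
Posterior: Inv-Gamma(8.15 + 4/2, 15.26 + 5.8436/2) = Inv-Gamma(10.15, 18.18180).
E[σ²|data] = β/(α−1) = 18.18180/9.15 = 1.9871.

1.9871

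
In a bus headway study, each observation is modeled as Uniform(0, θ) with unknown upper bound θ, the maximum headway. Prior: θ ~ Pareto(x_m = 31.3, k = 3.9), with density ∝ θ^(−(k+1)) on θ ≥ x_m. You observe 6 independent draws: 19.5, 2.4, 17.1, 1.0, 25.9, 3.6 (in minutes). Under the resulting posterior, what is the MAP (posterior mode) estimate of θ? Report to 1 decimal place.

A Pareto(scale x_m, shape k) prior on the upper bound θ of Uniform(0, θ) is conjugate: posterior is Pareto(max(x_m, max xᵢ), k + n).
Sample maximum = 25.9; prior scale x_m = 31.3 → posterior scale = max = 31.3.
Posterior shape = 3.9 + 6 = 9.9.
The Pareto density is decreasing on [x_m, ∞), so the mode is x_m = 31.3.

31.3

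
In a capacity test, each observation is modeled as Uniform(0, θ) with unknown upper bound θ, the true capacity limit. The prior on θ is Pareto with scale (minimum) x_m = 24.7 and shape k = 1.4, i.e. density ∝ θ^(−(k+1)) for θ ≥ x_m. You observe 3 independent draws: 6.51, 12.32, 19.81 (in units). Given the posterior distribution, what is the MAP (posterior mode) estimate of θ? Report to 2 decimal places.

A Pareto(scale x_m, shape k) prior on the upper bound θ of Uniform(0, θ) is conjugate: posterior is Pareto(max(x_m, max xᵢ), k + n).
Sample maximum = 19.81; prior scale x_m = 24.7 → posterior scale = max = 24.70.
Posterior shape = 1.4 + 3 = 4.4.
The Pareto density is decreasing on [x_m, ∞), so the mode is x_m = 24.70.

24.70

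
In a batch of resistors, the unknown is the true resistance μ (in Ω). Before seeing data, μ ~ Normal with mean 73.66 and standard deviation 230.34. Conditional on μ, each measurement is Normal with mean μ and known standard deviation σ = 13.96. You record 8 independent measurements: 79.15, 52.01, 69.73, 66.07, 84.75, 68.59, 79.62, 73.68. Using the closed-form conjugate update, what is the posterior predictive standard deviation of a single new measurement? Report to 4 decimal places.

For Normal data with known variance σ², a Normal(μ₀, σ₀²) prior on μ is conjugate. Posterior precision = 1/σ₀² + n/σ²; posterior mean is the precision-weighted average of μ₀ and x̄.
σ₀² = 230.34² = 53056.5156, σ² = 13.96² = 194.8816; σ² + n·σ₀² = 194.8816 + 8·53056.5156 = 424647.0064.
Posterior precision = 1/σ₀² + n/σ² = 1/53056.5156 + 8/194.8816 = (σ² + n·σ₀²)/(σ₀²σ²) = 424647.0064/(53056.5156·194.8816); posterior variance σₙ² = σ₀²σ²/(σ² + n·σ₀²) = 53056.5156·194.8816/424647.0064 = 24.349020.
Predictive variance for one new observation = σₙ² + σ² = 53056.5156·194.8816/424647.0064 + 194.8816 = σ²·(σ₀² + 424647.0064)/424647.0064 = 194.8816·477703.522/424647.0064 = 219.230620; SD = √(194.8816·477703.522/424647.0064) = 14.8064.

14.8064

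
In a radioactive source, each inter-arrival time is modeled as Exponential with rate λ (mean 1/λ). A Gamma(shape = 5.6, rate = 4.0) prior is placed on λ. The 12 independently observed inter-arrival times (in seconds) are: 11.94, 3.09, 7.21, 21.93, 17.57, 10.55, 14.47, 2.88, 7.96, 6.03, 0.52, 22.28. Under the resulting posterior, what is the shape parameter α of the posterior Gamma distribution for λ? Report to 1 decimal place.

17.6

With a Gamma(shape α, rate β) prior on the exponential rate λ, the posterior after n observations with total T = Σxᵢ is Gamma(α+n, β+T).
Sum of observations T = 126.43 seconds; n = 12.
Posterior: Gamma(5.6+12, 4.0+126.43) = Gamma(17.6, 130.43).
Posterior α = 17.6.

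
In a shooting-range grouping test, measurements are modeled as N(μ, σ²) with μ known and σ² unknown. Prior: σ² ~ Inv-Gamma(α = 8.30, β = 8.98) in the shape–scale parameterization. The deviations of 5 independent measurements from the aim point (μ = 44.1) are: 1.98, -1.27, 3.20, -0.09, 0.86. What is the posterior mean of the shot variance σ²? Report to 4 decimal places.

1.7592

With known mean μ and an Inverse-Gamma(α, β) prior on σ², the Normal likelihood is conjugate: posterior is Inv-Gamma(α + n/2, β + Σ(xᵢ−μ)²/2).
Σ(xᵢ−μ)² = (1.98)² + (-1.27)² + (3.20)² + (-0.09)² + (0.86)² = 16.5210.
Posterior: Inv-Gamma(8.30 + 5/2, 8.98 + 16.5210/2) = Inv-Gamma(10.80, 17.24050).
E[σ²|data] = β/(α−1) = 17.24050/9.80 = 1.7592.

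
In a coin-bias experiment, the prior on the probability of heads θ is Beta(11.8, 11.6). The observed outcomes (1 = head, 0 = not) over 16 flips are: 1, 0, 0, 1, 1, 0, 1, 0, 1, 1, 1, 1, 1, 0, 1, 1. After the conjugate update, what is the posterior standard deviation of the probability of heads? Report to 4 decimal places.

0.0777

The Beta prior is conjugate to a Binomial/Bernoulli likelihood; the update adds successes to α and failures to β.
Posterior: Beta(α+k, β+n−k) = Beta(11.8+11, 11.6+5) = Beta(22.8, 16.6).
Var = αβ/((α+β)²(α+β+1)) = 22.8·16.6/(39.4²·40.4) = 0.00603489; SD = √0.00603489 = 0.0777.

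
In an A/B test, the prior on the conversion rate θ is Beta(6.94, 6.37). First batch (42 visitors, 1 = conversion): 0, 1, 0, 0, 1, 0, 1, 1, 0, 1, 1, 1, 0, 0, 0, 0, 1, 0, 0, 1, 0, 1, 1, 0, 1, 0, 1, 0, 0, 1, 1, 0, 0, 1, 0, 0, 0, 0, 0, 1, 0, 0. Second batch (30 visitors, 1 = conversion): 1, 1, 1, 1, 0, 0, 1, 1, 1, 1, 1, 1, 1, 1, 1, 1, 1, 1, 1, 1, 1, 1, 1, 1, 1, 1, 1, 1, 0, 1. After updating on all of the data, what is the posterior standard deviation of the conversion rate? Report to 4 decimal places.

The Beta prior is conjugate to a Binomial/Bernoulli likelihood; the update adds successes to α and failures to β.
After batch 1: Beta(6.94+17, 6.37+25) = Beta(23.94, 31.37).
After batch 2: Beta(23.94+27, 31.37+3) = Beta(50.94, 34.37).
Var = αβ/((α+β)²(α+β+1)) = 50.94·34.37/(85.31²·86.31) = 0.00278726; SD = √0.00278726 = 0.0528.

0.0528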